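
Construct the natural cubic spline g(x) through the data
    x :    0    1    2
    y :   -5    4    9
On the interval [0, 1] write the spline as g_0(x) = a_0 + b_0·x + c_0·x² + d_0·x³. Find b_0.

10

Let m_i = g''(x_i). Step sizes h_i = 1, 1; slopes of the chords Δ_i = (y_(i+1) - y_i)/h_i = 9, 5.
  1·m_0 + 4·m_1 + 1·m_2 = 6(Δ_1 - Δ_0) = -24
Natural end conditions: m_0 = m_2 = 0.
Solving the tridiagonal system: m_0 = 0, m_1 = -6, m_2 = 0.
On [0, 1], with g_0(x) = a_0 + b_0·x + c_0·x² + d_0·x³: c_0 = m_0/2 = 0, d_0 = (m_1 - m_0)/(6h_0) = -1, b_0 = Δ_0 - h_0(2m_0 + m_1)/6 = 10.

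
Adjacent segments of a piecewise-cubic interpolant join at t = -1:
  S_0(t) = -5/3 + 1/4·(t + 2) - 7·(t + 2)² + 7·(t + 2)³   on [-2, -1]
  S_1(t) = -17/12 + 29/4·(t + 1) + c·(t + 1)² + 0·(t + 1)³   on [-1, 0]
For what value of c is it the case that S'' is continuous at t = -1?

14

S_0''(t) = -14 + 42·(t + 2), so S_0''(-1) = 28. On the right, S_1''(-1) = 2c, so c = 14.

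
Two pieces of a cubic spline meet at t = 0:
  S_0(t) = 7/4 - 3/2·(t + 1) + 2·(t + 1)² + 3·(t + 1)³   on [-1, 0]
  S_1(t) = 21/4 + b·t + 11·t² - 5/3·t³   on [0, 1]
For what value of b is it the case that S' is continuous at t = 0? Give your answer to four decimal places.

11.5000

S_0'(t) = -3/2 + 4·(t + 1) + 9·(t + 1)², so S_0'(0) = 23/2. On the right, S_1'(0) = b, so b = 23/2.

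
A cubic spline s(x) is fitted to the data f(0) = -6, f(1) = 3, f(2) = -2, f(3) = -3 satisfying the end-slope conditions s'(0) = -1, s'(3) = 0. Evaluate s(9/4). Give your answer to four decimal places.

-2.9531

Put σ_i = s'' at the i-th knot. Here h = (1, 1, 1) and Δ = (9, -5, -1), so the interior equations h_(i-1)·σ_(i-1) + 2(h_(i-1)+h_i)·σ_i + h_i·σ_(i+1) = 6(Δ_i − Δ_(i-1)) read
  1·σ_0 + 4·σ_1 + 1·σ_2 = 6(Δ_1 - Δ_0) = -84
  1·σ_1 + 4·σ_2 + 1·σ_3 = 6(Δ_2 - Δ_1) = 24
Clamped end conditions give two more equations: 2h_0·σ_0 + h_0·σ_1 = 6(Δ_0 - s'(0)) = 60 and h_2·σ_2 + 2h_2·σ_3 = 6(s'(3) - Δ_2) = 6.
Forward elimination and back-substitution give σ_0 = 146/3, σ_1 = -112/3, σ_2 = 50/3, σ_3 = -16/3.
On [2, 3], s(x) = -2 - 17/3·(x - 2) + 25/3·(x - 2)² - 11/3·(x - 2)³.
With (x - 2) = 1/4: s(9/4) = -189/64.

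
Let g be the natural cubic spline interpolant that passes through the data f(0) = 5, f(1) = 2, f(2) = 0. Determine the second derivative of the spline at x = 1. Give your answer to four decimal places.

Let σ_i = g''(x_i). Step sizes h_i = 1, 1; slopes of the chords Δ_i = (y_(i+1) - y_i)/h_i = -3, -2.
  1·σ_0 + 4·σ_1 + 1·σ_2 = 6(Δ_1 - Δ_0) = 6
Natural end conditions: σ_0 = σ_2 = 0.
Hence σ_0 = 0, σ_1 = 3/2, σ_2 = 0.

1.5000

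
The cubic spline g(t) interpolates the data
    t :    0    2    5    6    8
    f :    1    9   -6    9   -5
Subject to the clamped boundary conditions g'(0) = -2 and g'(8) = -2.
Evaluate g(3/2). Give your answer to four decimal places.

Write M_i for g''(x_i). With h_i = 2, 3, 1, 2 and divided differences Δ_i = 4, -5, 15, -7, the continuity of g' gives the tridiagonal system
  2·M_0 + 10·M_1 + 3·M_2 = 6(Δ_1 - Δ_0) = -54
  3·M_1 + 8·M_2 + 1·M_3 = 6(Δ_2 - Δ_1) = 120
  1·M_2 + 6·M_3 + 2·M_4 = 6(Δ_3 - Δ_2) = -132
Clamped end conditions give two more equations: 2h_0·M_0 + h_0·M_1 = 6(Δ_0 - g'(0)) = 36 and h_3·M_3 + 2h_3·M_4 = 6(g'(8) - Δ_3) = 30.
Hence M_0 = 69/4, M_1 = -33/2, M_2 = 51/2, M_3 = -69/2, M_4 = 99/4.
On [0, 2], g(t) = 1 - 2·t + 69/8·t² - 45/16·t³.
With t = 3/2: g(3/2) = 1013/128.

7.9141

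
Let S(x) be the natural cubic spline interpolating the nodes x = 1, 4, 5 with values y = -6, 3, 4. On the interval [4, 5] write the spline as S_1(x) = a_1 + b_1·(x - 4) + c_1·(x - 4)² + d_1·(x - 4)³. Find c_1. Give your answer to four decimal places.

Let M_i = S''(x_i). Step sizes h_i = 3, 1; slopes of the chords Δ_i = (y_(i+1) - y_i)/h_i = 3, 1.
  3·M_0 + 8·M_1 + 1·M_2 = 6(Δ_1 - Δ_0) = -12
Natural end conditions: M_0 = M_2 = 0.
Solving: M_0 = 0, M_1 = -3/2, M_2 = 0.
On [4, 5], with S_1(x) = a_1 + b_1·(x - 4) + c_1·(x - 4)² + d_1·(x - 4)³: c_1 = M_1/2 = -3/4, d_1 = (M_2 - M_1)/(6h_1) = 1/4, b_1 = Δ_1 - h_1(2M_1 + M_2)/6 = 3/2.

-0.7500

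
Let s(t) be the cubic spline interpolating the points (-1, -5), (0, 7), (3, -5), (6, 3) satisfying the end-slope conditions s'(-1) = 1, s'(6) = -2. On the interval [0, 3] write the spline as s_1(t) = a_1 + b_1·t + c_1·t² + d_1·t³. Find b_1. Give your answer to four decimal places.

12.0645

Put σ_i = s'' at the i-th knot. Here h = (1, 3, 3) and Δ = (12, -4, 8/3), so the interior equations h_(i-1)·σ_(i-1) + 2(h_(i-1)+h_i)·σ_i + h_i·σ_(i+1) = 6(Δ_i − Δ_(i-1)) read
  1·σ_0 + 8·σ_1 + 3·σ_2 = 6(Δ_1 - Δ_0) = -96
  3·σ_1 + 12·σ_2 + 3·σ_3 = 6(Δ_2 - Δ_1) = 40
Clamped end conditions give two more equations: 2h_0·σ_0 + h_0·σ_1 = 6(Δ_0 - s'(-1)) = 66 and h_2·σ_2 + 2h_2·σ_3 = 6(s'(6) - Δ_2) = -28.
Forward elimination and back-substitution give σ_0 = 1360/31, σ_1 = -674/31, σ_2 = 352/31, σ_3 = -962/93.
On [0, 3], with s_1(t) = a_1 + b_1·t + c_1·t² + d_1·t³: c_1 = σ_1/2 = -337/31, d_1 = (σ_2 - σ_1)/(6h_1) = 57/31, b_1 = Δ_1 - h_1(2σ_1 + σ_2)/6 = 374/31.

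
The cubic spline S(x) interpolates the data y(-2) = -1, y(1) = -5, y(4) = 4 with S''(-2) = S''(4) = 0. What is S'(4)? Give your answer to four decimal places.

With m_i denoting the second derivative at x_i, h_i = 3, 3, and Δ_i = (y_(i+1) − y_i)/h_i = -4/3, 3:
  3·m_0 + 12·m_1 + 3·m_2 = 6(Δ_1 - Δ_0) = 26
Natural end conditions: m_0 = m_2 = 0.
Solving: m_0 = 0, m_1 = 13/6, m_2 = 0.
On [1, 4], S'(x) = b_1 + 2c_1·(x - 1) + 3d_1·(x - 1)² with b_1 = Δ_1 - h_1(2m_1 + m_2)/6 = 5/6, c_1 = m_1/2 = 13/12, d_1 = (m_2 - m_1)/(6h_1) = -13/108. So S'(4) = 49/12.

4.0833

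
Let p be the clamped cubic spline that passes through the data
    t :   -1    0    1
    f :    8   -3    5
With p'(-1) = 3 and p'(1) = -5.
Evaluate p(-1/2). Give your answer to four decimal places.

3.0938

Put M_i = p'' at the i-th knot. Here h = (1, 1) and Δ = (-11, 8), so the interior equations h_(i-1)·M_(i-1) + 2(h_(i-1)+h_i)·M_i + h_i·M_(i+1) = 6(Δ_i − Δ_(i-1)) read
  1·M_0 + 4·M_1 + 1·M_2 = 6(Δ_1 - Δ_0) = 114
Clamped end conditions give two more equations: 2h_0·M_0 + h_0·M_1 = 6(Δ_0 - p'(-1)) = -84 and h_1·M_1 + 2h_1·M_2 = 6(p'(1) - Δ_1) = -78.
Solving the tridiagonal system: M_0 = -149/2, M_1 = 65, M_2 = -143/2.
On [-1, 0], p(t) = 8 + 3·(t + 1) - 149/4·(t + 1)² + 93/4·(t + 1)³.
With (t + 1) = 1/2: p(-1/2) = 99/32.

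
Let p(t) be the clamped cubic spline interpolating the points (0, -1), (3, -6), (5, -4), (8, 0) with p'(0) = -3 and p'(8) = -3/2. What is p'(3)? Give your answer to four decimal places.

Let m_i = p''(x_i). Step sizes h_i = 3, 2, 3; slopes of the chords Δ_i = (y_(i+1) - y_i)/h_i = -5/3, 1, 4/3.
  3·m_0 + 10·m_1 + 2·m_2 = 6(Δ_1 - Δ_0) = 16
  2·m_1 + 10·m_2 + 3·m_3 = 6(Δ_2 - Δ_1) = 2
Clamped end conditions give two more equations: 2h_0·m_0 + h_0·m_1 = 6(Δ_0 - p'(0)) = 8 and h_2·m_2 + 2h_2·m_3 = 6(p'(8) - Δ_2) = -17.
Solving the tridiagonal system: m_0 = 202/273, m_1 = 108/91, m_2 = 87/91, m_3 = -904/273.
On [3, 5], p'(t) = b_1 + 2c_1·(t - 3) + 3d_1·(t - 3)² with b_1 = Δ_1 - h_1(2m_1 + m_2)/6 = -10/91, c_1 = m_1/2 = 54/91, d_1 = (m_2 - m_1)/(6h_1) = -1/52. So p'(3) = -10/91.

-0.1099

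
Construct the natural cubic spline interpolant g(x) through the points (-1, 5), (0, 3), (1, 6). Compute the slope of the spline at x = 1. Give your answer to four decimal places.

Let m_i = g''(x_i). Step sizes h_i = 1, 1; slopes of the chords Δ_i = (y_(i+1) - y_i)/h_i = -2, 3.
  1·m_0 + 4·m_1 + 1·m_2 = 6(Δ_1 - Δ_0) = 30
Natural end conditions: m_0 = m_2 = 0.
Solving the tridiagonal system: m_0 = 0, m_1 = 15/2, m_2 = 0.
On [0, 1], g'(x) = b_1 + 2c_1·x + 3d_1·x² with b_1 = Δ_1 - h_1(2m_1 + m_2)/6 = 1/2, c_1 = m_1/2 = 15/4, d_1 = (m_2 - m_1)/(6h_1) = -5/4. So g'(1) = 17/4.

4.2500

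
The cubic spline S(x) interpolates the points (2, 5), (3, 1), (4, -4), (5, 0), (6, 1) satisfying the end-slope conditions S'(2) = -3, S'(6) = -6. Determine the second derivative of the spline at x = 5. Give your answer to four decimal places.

Put m_i = S'' at the i-th knot. Here h = (1, 1, 1, 1) and Δ = (-4, -5, 4, 1), so the interior equations h_(i-1)·m_(i-1) + 2(h_(i-1)+h_i)·m_i + h_i·m_(i+1) = 6(Δ_i − Δ_(i-1)) read
  1·m_0 + 4·m_1 + 1·m_2 = 6(Δ_1 - Δ_0) = -6
  1·m_1 + 4·m_2 + 1·m_3 = 6(Δ_2 - Δ_1) = 54
  1·m_2 + 4·m_3 + 1·m_4 = 6(Δ_3 - Δ_2) = -18
Clamped end conditions give two more equations: 2h_0·m_0 + h_0·m_1 = 6(Δ_0 - S'(2)) = -6 and h_3·m_3 + 2h_3·m_4 = 6(S'(6) - Δ_3) = -42.
Solving the tridiagonal system: m_0 = -9/28, m_1 = -75/14, m_2 = 63/4, m_3 = -51/14, m_4 = -537/28.

-3.6429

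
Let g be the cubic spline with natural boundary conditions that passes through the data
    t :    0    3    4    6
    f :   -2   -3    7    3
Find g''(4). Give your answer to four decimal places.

-13.5745

With σ_i denoting the second derivative at x_i, h_i = 3, 1, 2, and Δ_i = (y_(i+1) − y_i)/h_i = -1/3, 10, -2:
  3·σ_0 + 8·σ_1 + 1·σ_2 = 6(Δ_1 - Δ_0) = 62
  1·σ_1 + 6·σ_2 + 2·σ_3 = 6(Δ_2 - Δ_1) = -72
Natural end conditions: σ_0 = σ_3 = 0.
Forward elimination and back-substitution give σ_0 = 0, σ_1 = 444/47, σ_2 = -638/47, σ_3 = 0.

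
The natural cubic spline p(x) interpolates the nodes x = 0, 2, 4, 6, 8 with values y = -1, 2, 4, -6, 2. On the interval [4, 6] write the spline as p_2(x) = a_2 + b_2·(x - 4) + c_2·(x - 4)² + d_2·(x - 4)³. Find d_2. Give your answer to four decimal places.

1.2879

Put m_i = p'' at the i-th knot. Here h = (2, 2, 2, 2) and Δ = (3/2, 1, -5, 4), so the interior equations h_(i-1)·m_(i-1) + 2(h_(i-1)+h_i)·m_i + h_i·m_(i+1) = 6(Δ_i − Δ_(i-1)) read
  2·m_0 + 8·m_1 + 2·m_2 = 6(Δ_1 - Δ_0) = -3
  2·m_1 + 8·m_2 + 2·m_3 = 6(Δ_2 - Δ_1) = -36
  2·m_2 + 8·m_3 + 2·m_4 = 6(Δ_3 - Δ_2) = 54
Natural end conditions: m_0 = m_4 = 0.
Forward elimination and back-substitution give m_0 = 0, m_1 = 153/112, m_2 = -195/28, m_3 = 951/112, m_4 = 0.
On [4, 6], with p_2(x) = a_2 + b_2·(x - 4) + c_2·(x - 4)² + d_2·(x - 4)³: c_2 = m_2/2 = -195/56, d_2 = (m_3 - m_2)/(6h_2) = 577/448, b_2 = Δ_2 - h_2(2m_2 + m_3)/6 = -51/16.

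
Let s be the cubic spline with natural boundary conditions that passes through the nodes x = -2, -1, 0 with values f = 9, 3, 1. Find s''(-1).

6

With σ_i denoting the second derivative at x_i, h_i = 1, 1, and Δ_i = (y_(i+1) − y_i)/h_i = -6, -2:
  1·σ_0 + 4·σ_1 + 1·σ_2 = 6(Δ_1 - Δ_0) = 24
Natural end conditions: σ_0 = σ_2 = 0.
Solving the tridiagonal system: σ_0 = 0, σ_1 = 6, σ_2 = 0.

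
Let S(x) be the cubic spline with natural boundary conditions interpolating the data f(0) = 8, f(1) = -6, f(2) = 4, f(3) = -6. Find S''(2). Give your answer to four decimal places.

Let M_i = S''(x_i). Step sizes h_i = 1, 1, 1; slopes of the chords Δ_i = (y_(i+1) - y_i)/h_i = -14, 10, -10.
  1·M_0 + 4·M_1 + 1·M_2 = 6(Δ_1 - Δ_0) = 144
  1·M_1 + 4·M_2 + 1·M_3 = 6(Δ_2 - Δ_1) = -120
Natural end conditions: M_0 = M_3 = 0.
Forward elimination and back-substitution give M_0 = 0, M_1 = 232/5, M_2 = -208/5, M_3 = 0.

-41.6000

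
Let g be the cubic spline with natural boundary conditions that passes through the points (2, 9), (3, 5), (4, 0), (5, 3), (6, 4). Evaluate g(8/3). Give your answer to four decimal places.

Put M_i = g'' at the i-th knot. Here h = (1, 1, 1, 1) and Δ = (-4, -5, 3, 1), so the interior equations h_(i-1)·M_(i-1) + 2(h_(i-1)+h_i)·M_i + h_i·M_(i+1) = 6(Δ_i − Δ_(i-1)) read
  1·M_0 + 4·M_1 + 1·M_2 = 6(Δ_1 - Δ_0) = -6
  1·M_1 + 4·M_2 + 1·M_3 = 6(Δ_2 - Δ_1) = 48
  1·M_2 + 4·M_3 + 1·M_4 = 6(Δ_3 - Δ_2) = -12
Natural end conditions: M_0 = M_4 = 0.
Solving: M_0 = 0, M_1 = -21/4, M_2 = 15, M_3 = -27/4, M_4 = 0.
On [2, 3], g(t) = 9 - 25/8·(t - 2) + 0·(t - 2)² - 7/8·(t - 2)³.
With (t - 2) = 2/3: g(8/3) = 719/108.

6.6574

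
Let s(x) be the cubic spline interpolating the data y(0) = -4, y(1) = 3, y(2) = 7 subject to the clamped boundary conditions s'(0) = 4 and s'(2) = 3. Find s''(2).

1

Let M_i = s''(x_i). Step sizes h_i = 1, 1; slopes of the chords Δ_i = (y_(i+1) - y_i)/h_i = 7, 4.
  1·M_0 + 4·M_1 + 1·M_2 = 6(Δ_1 - Δ_0) = -18
Clamped end conditions give two more equations: 2h_0·M_0 + h_0·M_1 = 6(Δ_0 - s'(0)) = 18 and h_1·M_1 + 2h_1·M_2 = 6(s'(2) - Δ_1) = -6.
Hence M_0 = 13, M_1 = -8, M_2 = 1.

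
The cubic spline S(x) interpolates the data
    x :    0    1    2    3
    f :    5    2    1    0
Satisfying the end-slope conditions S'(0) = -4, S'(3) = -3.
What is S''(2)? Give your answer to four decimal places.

Let M_i = S''(x_i). Step sizes h_i = 1, 1, 1; slopes of the chords Δ_i = (y_(i+1) - y_i)/h_i = -3, -1, -1.
  1·M_0 + 4·M_1 + 1·M_2 = 6(Δ_1 - Δ_0) = 12
  1·M_1 + 4·M_2 + 1·M_3 = 6(Δ_2 - Δ_1) = 0
Clamped end conditions give two more equations: 2h_0·M_0 + h_0·M_1 = 6(Δ_0 - S'(0)) = 6 and h_2·M_2 + 2h_2·M_3 = 6(S'(3) - Δ_2) = -12.
Hence M_0 = 28/15, M_1 = 34/15, M_2 = 16/15, M_3 = -98/15.

1.0667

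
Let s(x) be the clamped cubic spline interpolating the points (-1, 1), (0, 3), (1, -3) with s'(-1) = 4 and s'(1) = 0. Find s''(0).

Put M_i = s'' at the i-th knot. Here h = (1, 1) and Δ = (2, -6), so the interior equations h_(i-1)·M_(i-1) + 2(h_(i-1)+h_i)·M_i + h_i·M_(i+1) = 6(Δ_i − Δ_(i-1)) read
  1·M_0 + 4·M_1 + 1·M_2 = 6(Δ_1 - Δ_0) = -48
Clamped end conditions give two more equations: 2h_0·M_0 + h_0·M_1 = 6(Δ_0 - s'(-1)) = -12 and h_1·M_1 + 2h_1·M_2 = 6(s'(1) - Δ_1) = 36.
Forward elimination and back-substitution give M_0 = 4, M_1 = -20, M_2 = 28.

-20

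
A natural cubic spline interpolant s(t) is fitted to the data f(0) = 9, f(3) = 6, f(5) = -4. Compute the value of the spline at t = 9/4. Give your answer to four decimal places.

7.9313

Write σ_i for s''(x_i). With h_i = 3, 2 and divided differences Δ_i = -1, -5, the continuity of s' gives the tridiagonal system
  3·σ_0 + 10·σ_1 + 2·σ_2 = 6(Δ_1 - Δ_0) = -24
Natural end conditions: σ_0 = σ_2 = 0.
Solving the tridiagonal system: σ_0 = 0, σ_1 = -12/5, σ_2 = 0.
On [0, 3], s(t) = 9 + 1/5·t + 0·t² - 2/15·t³.
With t = 9/4: s(9/4) = 1269/160.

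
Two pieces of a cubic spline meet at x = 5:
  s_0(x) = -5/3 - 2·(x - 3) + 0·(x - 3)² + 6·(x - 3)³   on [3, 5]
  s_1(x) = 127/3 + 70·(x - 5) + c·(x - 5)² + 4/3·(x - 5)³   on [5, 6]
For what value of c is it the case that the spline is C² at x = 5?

36

s_0''(x) = 0 + 36·(x - 3), so s_0''(5) = 72. On the right, s_1''(5) = 2c, so c = 36.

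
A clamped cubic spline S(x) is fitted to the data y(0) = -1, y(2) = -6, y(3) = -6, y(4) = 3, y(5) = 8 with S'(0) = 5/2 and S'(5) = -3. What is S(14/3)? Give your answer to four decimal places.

7.8871

With M_i denoting the second derivative at x_i, h_i = 2, 1, 1, 1, and Δ_i = (y_(i+1) − y_i)/h_i = -5/2, 0, 9, 5:
  2·M_0 + 6·M_1 + 1·M_2 = 6(Δ_1 - Δ_0) = 15
  1·M_1 + 4·M_2 + 1·M_3 = 6(Δ_2 - Δ_1) = 54
  1·M_2 + 4·M_3 + 1·M_4 = 6(Δ_3 - Δ_2) = -24
Clamped end conditions give two more equations: 2h_0·M_0 + h_0·M_1 = 6(Δ_0 - S'(0)) = -30 and h_3·M_3 + 2h_3·M_4 = 6(S'(5) - Δ_3) = -48.
Solving the tridiagonal system: M_0 = -749/82, M_1 = 134/41, M_2 = 560/41, M_3 = -160/41, M_4 = -904/41.
On [4, 5], S(x) = 3 + 409/41·(x - 4) - 80/41·(x - 4)² - 124/41·(x - 4)³.
With (x - 4) = 2/3: S(14/3) = 8731/1107.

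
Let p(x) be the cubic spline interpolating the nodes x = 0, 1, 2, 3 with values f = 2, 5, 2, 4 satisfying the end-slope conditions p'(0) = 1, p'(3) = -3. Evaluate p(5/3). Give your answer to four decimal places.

Put M_i = p'' at the i-th knot. Here h = (1, 1, 1) and Δ = (3, -3, 2), so the interior equations h_(i-1)·M_(i-1) + 2(h_(i-1)+h_i)·M_i + h_i·M_(i+1) = 6(Δ_i − Δ_(i-1)) read
  1·M_0 + 4·M_1 + 1·M_2 = 6(Δ_1 - Δ_0) = -36
  1·M_1 + 4·M_2 + 1·M_3 = 6(Δ_2 - Δ_1) = 30
Clamped end conditions give two more equations: 2h_0·M_0 + h_0·M_1 = 6(Δ_0 - p'(0)) = 12 and h_2·M_2 + 2h_2·M_3 = 6(p'(3) - Δ_2) = -30.
Forward elimination and back-substitution give M_0 = 218/15, M_1 = -256/15, M_2 = 266/15, M_3 = -358/15.
On [1, 2], p(x) = 5 - 4/15·(x - 1) - 128/15·(x - 1)² + 29/5·(x - 1)³.
With (x - 1) = 2/3: p(5/3) = 371/135.

2.7481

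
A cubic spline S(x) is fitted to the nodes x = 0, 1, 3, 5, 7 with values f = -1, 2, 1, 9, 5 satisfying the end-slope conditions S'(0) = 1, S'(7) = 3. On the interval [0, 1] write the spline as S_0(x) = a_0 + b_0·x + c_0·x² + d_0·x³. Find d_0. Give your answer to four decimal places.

Put M_i = S'' at the i-th knot. Here h = (1, 2, 2, 2) and Δ = (3, -1/2, 4, -2), so the interior equations h_(i-1)·M_(i-1) + 2(h_(i-1)+h_i)·M_i + h_i·M_(i+1) = 6(Δ_i − Δ_(i-1)) read
  1·M_0 + 6·M_1 + 2·M_2 = 6(Δ_1 - Δ_0) = -21
  2·M_1 + 8·M_2 + 2·M_3 = 6(Δ_2 - Δ_1) = 27
  2·M_2 + 8·M_3 + 2·M_4 = 6(Δ_3 - Δ_2) = -36
Clamped end conditions give two more equations: 2h_0·M_0 + h_0·M_1 = 6(Δ_0 - S'(0)) = 12 and h_3·M_3 + 2h_3·M_4 = 6(S'(7) - Δ_3) = 30.
Forward elimination and back-substitution give M_0 = 847/86, M_1 = -331/43, M_2 = 1319/172, M_3 = -815/86, M_4 = 2105/172.
On [0, 1], with S_0(x) = a_0 + b_0·x + c_0·x² + d_0·x³: c_0 = M_0/2 = 847/172, d_0 = (M_1 - M_0)/(6h_0) = -503/172, b_0 = Δ_0 - h_0(2M_0 + M_1)/6 = 1.

-2.9244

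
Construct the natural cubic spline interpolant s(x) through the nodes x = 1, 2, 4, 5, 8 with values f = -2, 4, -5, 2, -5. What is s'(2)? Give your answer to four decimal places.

Write m_i for s''(x_i). With h_i = 1, 2, 1, 3 and divided differences Δ_i = 6, -9/2, 7, -7/3, the continuity of s' gives the tridiagonal system
  1·m_0 + 6·m_1 + 2·m_2 = 6(Δ_1 - Δ_0) = -63
  2·m_1 + 6·m_2 + 1·m_3 = 6(Δ_2 - Δ_1) = 69
  1·m_2 + 8·m_3 + 3·m_4 = 6(Δ_3 - Δ_2) = -56
Natural end conditions: m_0 = m_4 = 0.
Forward elimination and back-substitution give m_0 = 0, m_1 = -4177/250, m_2 = 2328/125, m_3 = -1166/125, m_4 = 0.
On [2, 4], s'(x) = b_1 + 2c_1·(x - 2) + 3d_1·(x - 2)² with b_1 = Δ_1 - h_1(2m_1 + m_2)/6 = 323/750, c_1 = m_1/2 = -4177/500, d_1 = (m_2 - m_1)/(6h_1) = 8833/3000. So s'(2) = 323/750.

0.4307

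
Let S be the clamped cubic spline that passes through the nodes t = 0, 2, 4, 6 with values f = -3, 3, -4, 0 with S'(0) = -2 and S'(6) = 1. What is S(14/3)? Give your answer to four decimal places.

Write m_i for S''(x_i). With h_i = 2, 2, 2 and divided differences Δ_i = 3, -7/2, 2, the continuity of S' gives the tridiagonal system
  2·m_0 + 8·m_1 + 2·m_2 = 6(Δ_1 - Δ_0) = -39
  2·m_1 + 8·m_2 + 2·m_3 = 6(Δ_2 - Δ_1) = 33
Clamped end conditions give two more equations: 2h_0·m_0 + h_0·m_1 = 6(Δ_0 - S'(0)) = 30 and h_2·m_2 + 2h_2·m_3 = 6(S'(6) - Δ_2) = -6.
Solving the tridiagonal system: m_0 = 25/2, m_1 = -10, m_2 = 8, m_3 = -11/2.
On [4, 6], S(t) = -4 - 3/2·(t - 4) + 4·(t - 4)² - 9/8·(t - 4)³.
With (t - 4) = 2/3: S(14/3) = -32/9.

-3.5556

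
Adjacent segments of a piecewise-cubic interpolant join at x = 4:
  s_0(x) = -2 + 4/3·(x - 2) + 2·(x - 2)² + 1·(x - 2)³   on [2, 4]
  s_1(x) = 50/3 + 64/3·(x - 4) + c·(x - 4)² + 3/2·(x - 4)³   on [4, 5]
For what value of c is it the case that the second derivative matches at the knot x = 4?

8

s_0''(x) = 4 + 6·(x - 2), so s_0''(4) = 16. On the right, s_1''(4) = 2c, so c = 8.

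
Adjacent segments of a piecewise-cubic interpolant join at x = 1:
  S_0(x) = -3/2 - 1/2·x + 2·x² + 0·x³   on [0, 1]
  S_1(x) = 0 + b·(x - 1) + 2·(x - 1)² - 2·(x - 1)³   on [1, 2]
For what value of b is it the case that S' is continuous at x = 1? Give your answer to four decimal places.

3.5000

S_0'(x) = -1/2 + 4·x + 0·x², so S_0'(1) = 7/2. On the right, S_1'(1) = b, so b = 7/2.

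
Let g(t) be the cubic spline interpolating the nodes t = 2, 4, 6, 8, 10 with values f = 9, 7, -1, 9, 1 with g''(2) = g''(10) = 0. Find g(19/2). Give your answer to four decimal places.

4.4565

Write σ_i for g''(x_i). With h_i = 2, 2, 2, 2 and divided differences Δ_i = -1, -4, 5, -4, the continuity of g' gives the tridiagonal system
  2·σ_0 + 8·σ_1 + 2·σ_2 = 6(Δ_1 - Δ_0) = -18
  2·σ_1 + 8·σ_2 + 2·σ_3 = 6(Δ_2 - Δ_1) = 54
  2·σ_2 + 8·σ_3 + 2·σ_4 = 6(Δ_3 - Δ_2) = -54
Natural end conditions: σ_0 = σ_4 = 0.
Solving: σ_0 = 0, σ_1 = -135/28, σ_2 = 72/7, σ_3 = -261/28, σ_4 = 0.
On [8, 10], g(t) = 9 + 31/14·(t - 8) - 261/56·(t - 8)² + 87/112·(t - 8)³.
With (t - 8) = 3/2: g(19/2) = 3993/896.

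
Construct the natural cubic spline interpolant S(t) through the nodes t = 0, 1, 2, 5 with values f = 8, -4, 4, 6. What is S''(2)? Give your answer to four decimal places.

With σ_i denoting the second derivative at x_i, h_i = 1, 1, 3, and Δ_i = (y_(i+1) − y_i)/h_i = -12, 8, 2/3:
  1·σ_0 + 4·σ_1 + 1·σ_2 = 6(Δ_1 - Δ_0) = 120
  1·σ_1 + 8·σ_2 + 3·σ_3 = 6(Δ_2 - Δ_1) = -44
Natural end conditions: σ_0 = σ_3 = 0.
Forward elimination and back-substitution give σ_0 = 0, σ_1 = 1004/31, σ_2 = -296/31, σ_3 = 0.

-9.5484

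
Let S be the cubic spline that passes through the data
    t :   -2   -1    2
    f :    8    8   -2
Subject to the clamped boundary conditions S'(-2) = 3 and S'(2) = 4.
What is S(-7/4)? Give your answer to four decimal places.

Put M_i = S'' at the i-th knot. Here h = (1, 3) and Δ = (0, -10/3), so the interior equations h_(i-1)·M_(i-1) + 2(h_(i-1)+h_i)·M_i + h_i·M_(i+1) = 6(Δ_i − Δ_(i-1)) read
  1·M_0 + 8·M_1 + 3·M_2 = 6(Δ_1 - Δ_0) = -20
Clamped end conditions give two more equations: 2h_0·M_0 + h_0·M_1 = 6(Δ_0 - S'(-2)) = -18 and h_1·M_1 + 2h_1·M_2 = 6(S'(2) - Δ_1) = 44.
Solving the tridiagonal system: M_0 = -25/4, M_1 = -11/2, M_2 = 121/12.
On [-2, -1], S(t) = 8 + 3·(t + 2) - 25/8·(t + 2)² + 1/8·(t + 2)³.
With (t + 2) = 1/4: S(-7/4) = 4381/512.

8.5566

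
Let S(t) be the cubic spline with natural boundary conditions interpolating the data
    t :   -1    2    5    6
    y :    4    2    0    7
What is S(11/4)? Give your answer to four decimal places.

Put m_i = S'' at the i-th knot. Here h = (3, 3, 1) and Δ = (-2/3, -2/3, 7), so the interior equations h_(i-1)·m_(i-1) + 2(h_(i-1)+h_i)·m_i + h_i·m_(i+1) = 6(Δ_i − Δ_(i-1)) read
  3·m_0 + 12·m_1 + 3·m_2 = 6(Δ_1 - Δ_0) = 0
  3·m_1 + 8·m_2 + 1·m_3 = 6(Δ_2 - Δ_1) = 46
Natural end conditions: m_0 = m_3 = 0.
Hence m_0 = 0, m_1 = -46/29, m_2 = 184/29, m_3 = 0.
On [2, 5], S(t) = 2 - 196/87·(t - 2) - 23/29·(t - 2)² + 115/261·(t - 2)³.
With (t - 2) = 3/4: S(11/4) = 93/1856.

0.0501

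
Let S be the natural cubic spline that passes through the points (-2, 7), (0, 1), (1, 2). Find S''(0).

4

With M_i denoting the second derivative at x_i, h_i = 2, 1, and Δ_i = (y_(i+1) − y_i)/h_i = -3, 1:
  2·M_0 + 6·M_1 + 1·M_2 = 6(Δ_1 - Δ_0) = 24
Natural end conditions: M_0 = M_2 = 0.
Hence M_0 = 0, M_1 = 4, M_2 = 0.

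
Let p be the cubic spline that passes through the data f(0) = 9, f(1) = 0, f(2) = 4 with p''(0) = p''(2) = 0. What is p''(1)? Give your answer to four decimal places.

19.5000

Let M_i = p''(x_i). Step sizes h_i = 1, 1; slopes of the chords Δ_i = (y_(i+1) - y_i)/h_i = -9, 4.
  1·M_0 + 4·M_1 + 1·M_2 = 6(Δ_1 - Δ_0) = 78
Natural end conditions: M_0 = M_2 = 0.
Forward elimination and back-substitution give M_0 = 0, M_1 = 39/2, M_2 = 0.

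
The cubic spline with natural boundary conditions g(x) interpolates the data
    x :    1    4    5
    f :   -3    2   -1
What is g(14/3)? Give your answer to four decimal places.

0.1728

Let σ_i = g''(x_i). Step sizes h_i = 3, 1; slopes of the chords Δ_i = (y_(i+1) - y_i)/h_i = 5/3, -3.
  3·σ_0 + 8·σ_1 + 1·σ_2 = 6(Δ_1 - Δ_0) = -28
Natural end conditions: σ_0 = σ_2 = 0.
Forward elimination and back-substitution give σ_0 = 0, σ_1 = -7/2, σ_2 = 0.
On [4, 5], g(x) = 2 - 11/6·(x - 4) - 7/4·(x - 4)² + 7/12·(x - 4)³.
With (x - 4) = 2/3: g(14/3) = 14/81.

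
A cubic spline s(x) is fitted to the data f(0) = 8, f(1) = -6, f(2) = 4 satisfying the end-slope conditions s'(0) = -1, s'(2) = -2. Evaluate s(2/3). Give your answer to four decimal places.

With M_i denoting the second derivative at x_i, h_i = 1, 1, and Δ_i = (y_(i+1) − y_i)/h_i = -14, 10:
  1·M_0 + 4·M_1 + 1·M_2 = 6(Δ_1 - Δ_0) = 144
Clamped end conditions give two more equations: 2h_0·M_0 + h_0·M_1 = 6(Δ_0 - s'(0)) = -78 and h_1·M_1 + 2h_1·M_2 = 6(s'(2) - Δ_1) = -72.
Forward elimination and back-substitution give M_0 = -151/2, M_1 = 73, M_2 = -145/2.
On [0, 1], s(x) = 8 - 1·x - 151/4·x² + 99/4·x³.
With x = 2/3: s(2/3) = -19/9.

-2.1111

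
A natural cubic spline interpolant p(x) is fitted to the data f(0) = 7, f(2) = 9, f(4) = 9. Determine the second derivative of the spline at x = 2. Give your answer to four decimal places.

With σ_i denoting the second derivative at x_i, h_i = 2, 2, and Δ_i = (y_(i+1) − y_i)/h_i = 1, 0:
  2·σ_0 + 8·σ_1 + 2·σ_2 = 6(Δ_1 - Δ_0) = -6
Natural end conditions: σ_0 = σ_2 = 0.
Solving the tridiagonal system: σ_0 = 0, σ_1 = -3/4, σ_2 = 0.

-0.7500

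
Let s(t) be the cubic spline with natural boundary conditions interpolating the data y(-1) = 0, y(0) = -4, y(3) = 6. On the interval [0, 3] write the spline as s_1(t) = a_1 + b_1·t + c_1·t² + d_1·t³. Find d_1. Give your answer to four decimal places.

Write σ_i for s''(x_i). With h_i = 1, 3 and divided differences Δ_i = -4, 10/3, the continuity of s' gives the tridiagonal system
  1·σ_0 + 8·σ_1 + 3·σ_2 = 6(Δ_1 - Δ_0) = 44
Natural end conditions: σ_0 = σ_2 = 0.
Forward elimination and back-substitution give σ_0 = 0, σ_1 = 11/2, σ_2 = 0.
On [0, 3], with s_1(t) = a_1 + b_1·t + c_1·t² + d_1·t³: c_1 = σ_1/2 = 11/4, d_1 = (σ_2 - σ_1)/(6h_1) = -11/36, b_1 = Δ_1 - h_1(2σ_1 + σ_2)/6 = -13/6.

-0.3056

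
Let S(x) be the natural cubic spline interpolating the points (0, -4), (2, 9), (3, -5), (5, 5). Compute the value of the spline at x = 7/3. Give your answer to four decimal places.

Let M_i = S''(x_i). Step sizes h_i = 2, 1, 2; slopes of the chords Δ_i = (y_(i+1) - y_i)/h_i = 13/2, -14, 5.
  2·M_0 + 6·M_1 + 1·M_2 = 6(Δ_1 - Δ_0) = -123
  1·M_1 + 6·M_2 + 2·M_3 = 6(Δ_2 - Δ_1) = 114
Natural end conditions: M_0 = M_3 = 0.
Solving: M_0 = 0, M_1 = -852/35, M_2 = 807/35, M_3 = 0.
On [2, 3], S(x) = 9 - 681/70·(x - 2) - 426/35·(x - 2)² + 79/10·(x - 2)³.
With (x - 2) = 1/3: S(7/3) = 4439/945.

4.6974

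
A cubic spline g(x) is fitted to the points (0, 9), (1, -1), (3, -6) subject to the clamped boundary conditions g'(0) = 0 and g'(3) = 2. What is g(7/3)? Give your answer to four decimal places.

-7.0123

Put σ_i = g'' at the i-th knot. Here h = (1, 2) and Δ = (-10, -5/2), so the interior equations h_(i-1)·σ_(i-1) + 2(h_(i-1)+h_i)·σ_i + h_i·σ_(i+1) = 6(Δ_i − Δ_(i-1)) read
  1·σ_0 + 6·σ_1 + 2·σ_2 = 6(Δ_1 - Δ_0) = 45
Clamped end conditions give two more equations: 2h_0·σ_0 + h_0·σ_1 = 6(Δ_0 - g'(0)) = -60 and h_1·σ_1 + 2h_1·σ_2 = 6(g'(3) - Δ_1) = 27.
Forward elimination and back-substitution give σ_0 = -221/6, σ_1 = 41/3, σ_2 = -1/12.
On [1, 3], g(x) = -1 - 139/12·(x - 1) + 41/6·(x - 1)² - 55/48·(x - 1)³.
With (x - 1) = 4/3: g(7/3) = -568/81.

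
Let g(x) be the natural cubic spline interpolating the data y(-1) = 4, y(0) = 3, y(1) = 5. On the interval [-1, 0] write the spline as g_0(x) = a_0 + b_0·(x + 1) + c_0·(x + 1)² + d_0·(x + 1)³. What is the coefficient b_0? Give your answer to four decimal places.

-1.7500

Let σ_i = g''(x_i). Step sizes h_i = 1, 1; slopes of the chords Δ_i = (y_(i+1) - y_i)/h_i = -1, 2.
  1·σ_0 + 4·σ_1 + 1·σ_2 = 6(Δ_1 - Δ_0) = 18
Natural end conditions: σ_0 = σ_2 = 0.
Forward elimination and back-substitution give σ_0 = 0, σ_1 = 9/2, σ_2 = 0.
On [-1, 0], with g_0(x) = a_0 + b_0·(x + 1) + c_0·(x + 1)² + d_0·(x + 1)³: c_0 = σ_0/2 = 0, d_0 = (σ_1 - σ_0)/(6h_0) = 3/4, b_0 = Δ_0 - h_0(2σ_0 + σ_1)/6 = -7/4.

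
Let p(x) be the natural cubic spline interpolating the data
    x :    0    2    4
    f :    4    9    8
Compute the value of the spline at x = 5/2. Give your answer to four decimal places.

Put m_i = p'' at the i-th knot. Here h = (2, 2) and Δ = (5/2, -1/2), so the interior equations h_(i-1)·m_(i-1) + 2(h_(i-1)+h_i)·m_i + h_i·m_(i+1) = 6(Δ_i − Δ_(i-1)) read
  2·m_0 + 8·m_1 + 2·m_2 = 6(Δ_1 - Δ_0) = -18
Natural end conditions: m_0 = m_2 = 0.
Hence m_0 = 0, m_1 = -9/4, m_2 = 0.
On [2, 4], p(x) = 9 + 1·(x - 2) - 9/8·(x - 2)² + 3/16·(x - 2)³.
With (x - 2) = 1/2: p(5/2) = 1183/128.

9.2422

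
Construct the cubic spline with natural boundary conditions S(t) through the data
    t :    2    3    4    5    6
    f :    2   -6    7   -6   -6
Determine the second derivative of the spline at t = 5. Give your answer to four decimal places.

34.2857

Put σ_i = S'' at the i-th knot. Here h = (1, 1, 1, 1) and Δ = (-8, 13, -13, 0), so the interior equations h_(i-1)·σ_(i-1) + 2(h_(i-1)+h_i)·σ_i + h_i·σ_(i+1) = 6(Δ_i − Δ_(i-1)) read
  1·σ_0 + 4·σ_1 + 1·σ_2 = 6(Δ_1 - Δ_0) = 126
  1·σ_1 + 4·σ_2 + 1·σ_3 = 6(Δ_2 - Δ_1) = -156
  1·σ_2 + 4·σ_3 + 1·σ_4 = 6(Δ_3 - Δ_2) = 78
Natural end conditions: σ_0 = σ_4 = 0.
Hence σ_0 = 0, σ_1 = 324/7, σ_2 = -414/7, σ_3 = 240/7, σ_4 = 0.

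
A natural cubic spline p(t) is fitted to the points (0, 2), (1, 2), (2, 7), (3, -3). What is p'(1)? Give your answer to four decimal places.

Put M_i = p'' at the i-th knot. Here h = (1, 1, 1) and Δ = (0, 5, -10), so the interior equations h_(i-1)·M_(i-1) + 2(h_(i-1)+h_i)·M_i + h_i·M_(i+1) = 6(Δ_i − Δ_(i-1)) read
  1·M_0 + 4·M_1 + 1·M_2 = 6(Δ_1 - Δ_0) = 30
  1·M_1 + 4·M_2 + 1·M_3 = 6(Δ_2 - Δ_1) = -90
Natural end conditions: M_0 = M_3 = 0.
Hence M_0 = 0, M_1 = 14, M_2 = -26, M_3 = 0.
On [1, 2], p'(t) = b_1 + 2c_1·(t - 1) + 3d_1·(t - 1)² with b_1 = Δ_1 - h_1(2M_1 + M_2)/6 = 14/3, c_1 = M_1/2 = 7, d_1 = (M_2 - M_1)/(6h_1) = -20/3. So p'(1) = 14/3.

4.6667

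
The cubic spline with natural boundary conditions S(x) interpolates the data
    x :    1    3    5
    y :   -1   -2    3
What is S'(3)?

1

With M_i denoting the second derivative at x_i, h_i = 2, 2, and Δ_i = (y_(i+1) − y_i)/h_i = -1/2, 5/2:
  2·M_0 + 8·M_1 + 2·M_2 = 6(Δ_1 - Δ_0) = 18
Natural end conditions: M_0 = M_2 = 0.
Solving: M_0 = 0, M_1 = 9/4, M_2 = 0.
On [3, 5], S'(x) = b_1 + 2c_1·(x - 3) + 3d_1·(x - 3)² with b_1 = Δ_1 - h_1(2M_1 + M_2)/6 = 1, c_1 = M_1/2 = 9/8, d_1 = (M_2 - M_1)/(6h_1) = -3/16. So S'(3) = 1.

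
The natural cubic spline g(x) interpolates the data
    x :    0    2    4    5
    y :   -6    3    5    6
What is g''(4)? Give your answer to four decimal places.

0.9545

Let σ_i = g''(x_i). Step sizes h_i = 2, 2, 1; slopes of the chords Δ_i = (y_(i+1) - y_i)/h_i = 9/2, 1, 1.
  2·σ_0 + 8·σ_1 + 2·σ_2 = 6(Δ_1 - Δ_0) = -21
  2·σ_1 + 6·σ_2 + 1·σ_3 = 6(Δ_2 - Δ_1) = 0
Natural end conditions: σ_0 = σ_3 = 0.
Forward elimination and back-substitution give σ_0 = 0, σ_1 = -63/22, σ_2 = 21/22, σ_3 = 0.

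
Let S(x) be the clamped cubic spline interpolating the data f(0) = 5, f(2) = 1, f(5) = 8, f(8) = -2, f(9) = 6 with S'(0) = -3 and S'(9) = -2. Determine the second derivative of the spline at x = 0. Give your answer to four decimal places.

Let m_i = S''(x_i). Step sizes h_i = 2, 3, 3, 1; slopes of the chords Δ_i = (y_(i+1) - y_i)/h_i = -2, 7/3, -10/3, 8.
  2·m_0 + 10·m_1 + 3·m_2 = 6(Δ_1 - Δ_0) = 26
  3·m_1 + 12·m_2 + 3·m_3 = 6(Δ_2 - Δ_1) = -34
  3·m_2 + 8·m_3 + 1·m_4 = 6(Δ_3 - Δ_2) = 68
Clamped end conditions give two more equations: 2h_0·m_0 + h_0·m_1 = 6(Δ_0 - S'(0)) = 6 and h_3·m_3 + 2h_3·m_4 = 6(S'(9) - Δ_3) = -60.
Hence m_0 = -113/98, m_1 = 260/49, m_2 = -1213/147, m_3 = 802/49, m_4 = -1871/49.

-1.1531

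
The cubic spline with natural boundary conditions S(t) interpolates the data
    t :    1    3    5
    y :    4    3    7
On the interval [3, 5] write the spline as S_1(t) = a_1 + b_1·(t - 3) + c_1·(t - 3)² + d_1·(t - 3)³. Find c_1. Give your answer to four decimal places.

Put M_i = S'' at the i-th knot. Here h = (2, 2) and Δ = (-1/2, 2), so the interior equations h_(i-1)·M_(i-1) + 2(h_(i-1)+h_i)·M_i + h_i·M_(i+1) = 6(Δ_i − Δ_(i-1)) read
  2·M_0 + 8·M_1 + 2·M_2 = 6(Δ_1 - Δ_0) = 15
Natural end conditions: M_0 = M_2 = 0.
Solving: M_0 = 0, M_1 = 15/8, M_2 = 0.
On [3, 5], with S_1(t) = a_1 + b_1·(t - 3) + c_1·(t - 3)² + d_1·(t - 3)³: c_1 = M_1/2 = 15/16, d_1 = (M_2 - M_1)/(6h_1) = -5/32, b_1 = Δ_1 - h_1(2M_1 + M_2)/6 = 3/4.

0.9375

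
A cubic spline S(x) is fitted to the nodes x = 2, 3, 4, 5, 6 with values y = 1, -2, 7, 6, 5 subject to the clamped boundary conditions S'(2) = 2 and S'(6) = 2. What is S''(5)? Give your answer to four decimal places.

4.2857

Let σ_i = S''(x_i). Step sizes h_i = 1, 1, 1, 1; slopes of the chords Δ_i = (y_(i+1) - y_i)/h_i = -3, 9, -1, -1.
  1·σ_0 + 4·σ_1 + 1·σ_2 = 6(Δ_1 - Δ_0) = 72
  1·σ_1 + 4·σ_2 + 1·σ_3 = 6(Δ_2 - Δ_1) = -60
  1·σ_2 + 4·σ_3 + 1·σ_4 = 6(Δ_3 - Δ_2) = 0
Clamped end conditions give two more equations: 2h_0·σ_0 + h_0·σ_1 = 6(Δ_0 - S'(2)) = -30 and h_3·σ_3 + 2h_3·σ_4 = 6(S'(6) - Δ_3) = 18.
Solving: σ_0 = -216/7, σ_1 = 222/7, σ_2 = -24, σ_3 = 30/7, σ_4 = 48/7.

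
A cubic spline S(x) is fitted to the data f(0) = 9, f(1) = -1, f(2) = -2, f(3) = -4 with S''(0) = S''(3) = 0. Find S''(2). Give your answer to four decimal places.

With σ_i denoting the second derivative at x_i, h_i = 1, 1, 1, and Δ_i = (y_(i+1) − y_i)/h_i = -10, -1, -2:
  1·σ_0 + 4·σ_1 + 1·σ_2 = 6(Δ_1 - Δ_0) = 54
  1·σ_1 + 4·σ_2 + 1·σ_3 = 6(Δ_2 - Δ_1) = -6
Natural end conditions: σ_0 = σ_3 = 0.
Solving the tridiagonal system: σ_0 = 0, σ_1 = 74/5, σ_2 = -26/5, σ_3 = 0.

-5.2000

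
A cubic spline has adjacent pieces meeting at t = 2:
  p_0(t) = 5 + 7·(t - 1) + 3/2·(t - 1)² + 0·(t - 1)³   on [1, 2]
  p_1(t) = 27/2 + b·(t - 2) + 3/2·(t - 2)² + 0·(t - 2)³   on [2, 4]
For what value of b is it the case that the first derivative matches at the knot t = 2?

10

p_0'(t) = 7 + 3·(t - 1) + 0·(t - 1)², so p_0'(2) = 10. On the right, p_1'(2) = b, so b = 10.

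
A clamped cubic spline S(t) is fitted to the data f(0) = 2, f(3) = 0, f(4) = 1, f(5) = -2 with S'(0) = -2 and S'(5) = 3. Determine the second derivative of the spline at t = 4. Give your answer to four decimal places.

With M_i denoting the second derivative at x_i, h_i = 3, 1, 1, and Δ_i = (y_(i+1) − y_i)/h_i = -2/3, 1, -3:
  3·M_0 + 8·M_1 + 1·M_2 = 6(Δ_1 - Δ_0) = 10
  1·M_1 + 4·M_2 + 1·M_3 = 6(Δ_2 - Δ_1) = -24
Clamped end conditions give two more equations: 2h_0·M_0 + h_0·M_1 = 6(Δ_0 - S'(0)) = 8 and h_2·M_2 + 2h_2·M_3 = 6(S'(5) - Δ_2) = 36.
Forward elimination and back-substitution give M_0 = -10/87, M_1 = 84/29, M_2 = -372/29, M_3 = 708/29.

-12.8276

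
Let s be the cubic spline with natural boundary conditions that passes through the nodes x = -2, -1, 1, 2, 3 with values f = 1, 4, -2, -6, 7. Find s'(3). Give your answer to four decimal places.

Write M_i for s''(x_i). With h_i = 1, 2, 1, 1 and divided differences Δ_i = 3, -3, -4, 13, the continuity of s' gives the tridiagonal system
  1·M_0 + 6·M_1 + 2·M_2 = 6(Δ_1 - Δ_0) = -36
  2·M_1 + 6·M_2 + 1·M_3 = 6(Δ_2 - Δ_1) = -6
  1·M_2 + 4·M_3 + 1·M_4 = 6(Δ_3 - Δ_2) = 102
Natural end conditions: M_0 = M_4 = 0.
Solving: M_0 = 0, M_1 = -288/61, M_2 = -234/61, M_3 = 1614/61, M_4 = 0.
On [2, 3], s'(x) = b_3 + 2c_3·(x - 2) + 3d_3·(x - 2)² with b_3 = Δ_3 - h_3(2M_3 + M_4)/6 = 255/61, c_3 = M_3/2 = 807/61, d_3 = (M_4 - M_3)/(6h_3) = -269/61. So s'(3) = 1062/61.

17.4098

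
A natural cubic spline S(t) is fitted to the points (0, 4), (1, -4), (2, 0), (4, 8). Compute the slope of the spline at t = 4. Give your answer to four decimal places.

2.9565

Put σ_i = S'' at the i-th knot. Here h = (1, 1, 2) and Δ = (-8, 4, 4), so the interior equations h_(i-1)·σ_(i-1) + 2(h_(i-1)+h_i)·σ_i + h_i·σ_(i+1) = 6(Δ_i − Δ_(i-1)) read
  1·σ_0 + 4·σ_1 + 1·σ_2 = 6(Δ_1 - Δ_0) = 72
  1·σ_1 + 6·σ_2 + 2·σ_3 = 6(Δ_2 - Δ_1) = 0
Natural end conditions: σ_0 = σ_3 = 0.
Hence σ_0 = 0, σ_1 = 432/23, σ_2 = -72/23, σ_3 = 0.
On [2, 4], S'(t) = b_2 + 2c_2·(t - 2) + 3d_2·(t - 2)² with b_2 = Δ_2 - h_2(2σ_2 + σ_3)/6 = 140/23, c_2 = σ_2/2 = -36/23, d_2 = (σ_3 - σ_2)/(6h_2) = 6/23. So S'(4) = 68/23.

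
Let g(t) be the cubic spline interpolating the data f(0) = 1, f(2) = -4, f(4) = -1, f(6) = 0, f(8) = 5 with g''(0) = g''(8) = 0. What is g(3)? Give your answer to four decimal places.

Let σ_i = g''(x_i). Step sizes h_i = 2, 2, 2, 2; slopes of the chords Δ_i = (y_(i+1) - y_i)/h_i = -5/2, 3/2, 1/2, 5/2.
  2·σ_0 + 8·σ_1 + 2·σ_2 = 6(Δ_1 - Δ_0) = 24
  2·σ_1 + 8·σ_2 + 2·σ_3 = 6(Δ_2 - Δ_1) = -6
  2·σ_2 + 8·σ_3 + 2·σ_4 = 6(Δ_3 - Δ_2) = 12
Natural end conditions: σ_0 = σ_4 = 0.
Solving: σ_0 = 0, σ_1 = 99/28, σ_2 = -15/7, σ_3 = 57/28, σ_4 = 0.
On [2, 4], g(t) = -4 - 1/7·(t - 2) + 99/56·(t - 2)² - 53/112·(t - 2)³.
With (t - 2) = 1: g(3) = -319/112.

-2.8482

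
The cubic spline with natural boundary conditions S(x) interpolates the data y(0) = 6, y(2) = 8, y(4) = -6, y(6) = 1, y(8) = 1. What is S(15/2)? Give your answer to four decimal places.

1.8580

Put M_i = S'' at the i-th knot. Here h = (2, 2, 2, 2) and Δ = (1, -7, 7/2, 0), so the interior equations h_(i-1)·M_(i-1) + 2(h_(i-1)+h_i)·M_i + h_i·M_(i+1) = 6(Δ_i − Δ_(i-1)) read
  2·M_0 + 8·M_1 + 2·M_2 = 6(Δ_1 - Δ_0) = -48
  2·M_1 + 8·M_2 + 2·M_3 = 6(Δ_2 - Δ_1) = 63
  2·M_2 + 8·M_3 + 2·M_4 = 6(Δ_3 - Δ_2) = -21
Natural end conditions: M_0 = M_4 = 0.
Solving the tridiagonal system: M_0 = 0, M_1 = -993/112, M_2 = 321/28, M_3 = -615/112, M_4 = 0.
On [6, 8], S(x) = 1 + 205/56·(x - 6) - 615/224·(x - 6)² + 205/448·(x - 6)³.
With (x - 6) = 3/2: S(15/2) = 6659/3584.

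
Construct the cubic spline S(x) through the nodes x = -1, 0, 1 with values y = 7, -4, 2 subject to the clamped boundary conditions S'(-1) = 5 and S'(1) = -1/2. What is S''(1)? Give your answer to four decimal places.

-47.7500

Put M_i = S'' at the i-th knot. Here h = (1, 1) and Δ = (-11, 6), so the interior equations h_(i-1)·M_(i-1) + 2(h_(i-1)+h_i)·M_i + h_i·M_(i+1) = 6(Δ_i − Δ_(i-1)) read
  1·M_0 + 4·M_1 + 1·M_2 = 6(Δ_1 - Δ_0) = 102
Clamped end conditions give two more equations: 2h_0·M_0 + h_0·M_1 = 6(Δ_0 - S'(-1)) = -96 and h_1·M_1 + 2h_1·M_2 = 6(S'(1) - Δ_1) = -39.
Hence M_0 = -305/4, M_1 = 113/2, M_2 = -191/4.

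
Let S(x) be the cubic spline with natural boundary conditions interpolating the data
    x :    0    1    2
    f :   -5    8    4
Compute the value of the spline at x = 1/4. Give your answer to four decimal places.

-0.7539

Let m_i = S''(x_i). Step sizes h_i = 1, 1; slopes of the chords Δ_i = (y_(i+1) - y_i)/h_i = 13, -4.
  1·m_0 + 4·m_1 + 1·m_2 = 6(Δ_1 - Δ_0) = -102
Natural end conditions: m_0 = m_2 = 0.
Solving the tridiagonal system: m_0 = 0, m_1 = -51/2, m_2 = 0.
On [0, 1], S(x) = -5 + 69/4·x + 0·x² - 17/4·x³.
With x = 1/4: S(1/4) = -193/256.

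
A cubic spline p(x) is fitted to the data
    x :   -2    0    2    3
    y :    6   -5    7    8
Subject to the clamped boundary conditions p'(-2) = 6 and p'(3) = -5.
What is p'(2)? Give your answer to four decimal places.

Put m_i = p'' at the i-th knot. Here h = (2, 2, 1) and Δ = (-11/2, 6, 1), so the interior equations h_(i-1)·m_(i-1) + 2(h_(i-1)+h_i)·m_i + h_i·m_(i+1) = 6(Δ_i − Δ_(i-1)) read
  2·m_0 + 8·m_1 + 2·m_2 = 6(Δ_1 - Δ_0) = 69
  2·m_1 + 6·m_2 + 1·m_3 = 6(Δ_2 - Δ_1) = -30
Clamped end conditions give two more equations: 2h_0·m_0 + h_0·m_1 = 6(Δ_0 - p'(-2)) = -69 and h_2·m_2 + 2h_2·m_3 = 6(p'(3) - Δ_2) = -36.
Hence m_0 = -1189/46, m_1 = 791/46, m_2 = -194/23, m_3 = -317/23.
On [2, 3], p'(x) = b_2 + 2c_2·(x - 2) + 3d_2·(x - 2)² with b_2 = Δ_2 - h_2(2m_2 + m_3)/6 = 281/46, c_2 = m_2/2 = -97/23, d_2 = (m_3 - m_2)/(6h_2) = -41/46. So p'(2) = 281/46.

6.1087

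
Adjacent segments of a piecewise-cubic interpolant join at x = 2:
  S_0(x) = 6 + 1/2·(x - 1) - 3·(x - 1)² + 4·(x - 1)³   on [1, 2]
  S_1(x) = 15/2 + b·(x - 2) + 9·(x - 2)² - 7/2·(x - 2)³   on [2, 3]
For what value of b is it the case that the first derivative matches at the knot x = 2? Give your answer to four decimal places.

S_0'(x) = 1/2 - 6·(x - 1) + 12·(x - 1)², so S_0'(2) = 13/2. On the right, S_1'(2) = b, so b = 13/2.

6.5000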